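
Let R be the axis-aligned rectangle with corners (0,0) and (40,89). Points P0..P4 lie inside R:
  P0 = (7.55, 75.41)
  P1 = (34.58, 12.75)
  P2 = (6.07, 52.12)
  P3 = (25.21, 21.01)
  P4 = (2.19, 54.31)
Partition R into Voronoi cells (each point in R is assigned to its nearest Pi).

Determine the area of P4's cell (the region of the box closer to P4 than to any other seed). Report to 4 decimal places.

Area of P4's cell: 100.7069

1. box [0,40]×[0,89]: [(0, 0) (40, 0) (40, 89) (0, 89)]
2. ⊥bis P4·P0 via (4.87,64.86): [(0, 66.0971) (0, 0) (40, 0) (40, 55.936)]  |A|=2440.662
3. ⊥bis P4·P1 via (18.385,33.53): [(0, 66.0971) (0, 19.2016) (40, 50.3758) (40, 55.936)]  |A|=1049.1156
4. ⊥bis P4·P2 via (4.13,53.215): [(9.9714, 63.5641) (0, 66.0971) (0, 45.8979)]  |A|=100.7069
5. ⊥bis P4·P3 via (13.7,37.66): [(9.9714, 63.5641) (0, 66.0971) (0, 45.8979)]  |A|=100.7069
6. canonical 3-gon: [(9.9714, 63.5641) (0, 66.0971) (0, 45.8979)]
7. shoelace: 100.7069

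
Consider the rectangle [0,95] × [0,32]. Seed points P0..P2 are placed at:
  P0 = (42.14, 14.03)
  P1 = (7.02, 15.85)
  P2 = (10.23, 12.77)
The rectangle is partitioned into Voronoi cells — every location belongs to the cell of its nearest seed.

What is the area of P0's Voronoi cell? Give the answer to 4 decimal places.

1. box [0,95]×[0,32]: [(0, 0) (95, 0) (95, 32) (0, 32)]
2. ⊥bis P0·P1 via (24.58,14.94): [(23.8058, 0) (95, 0) (95, 32) (25.4641, 32)]  |A|=2251.6822
3. ⊥bis P0·P2 via (26.185,13.4): [(25.4564, 31.8518) (26.7141, 0) (95, 0) (95, 32) (25.4641, 32)]  |A|=2205.3642
4. canonical 5-gon: [(25.4564, 31.8518) (26.7141, 0) (95, 0) (95, 32) (25.4641, 32)]
5. shoelace: 2205.3642

Area of P0's cell: 2205.3642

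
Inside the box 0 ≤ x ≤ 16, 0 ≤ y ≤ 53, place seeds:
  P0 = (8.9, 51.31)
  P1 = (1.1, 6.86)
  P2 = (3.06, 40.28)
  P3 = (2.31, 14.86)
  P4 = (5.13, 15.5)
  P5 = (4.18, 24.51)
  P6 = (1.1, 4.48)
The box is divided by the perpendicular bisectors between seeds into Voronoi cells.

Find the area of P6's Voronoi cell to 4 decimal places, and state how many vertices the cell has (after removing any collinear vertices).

1. box [0,16]×[0,53]: [(0, 0) (16, 0) (16, 53) (0, 53)]
2. ⊥bis P6·P0 via (5,27.895): [(0, 28.7278) (0, 0) (16, 0) (16, 26.0628)]  |A|=438.3251
3. ⊥bis P6·P1 via (1.1,5.67): [(0, 5.67) (0, 0) (16, 0) (16, 5.67)]  |A|=90.72
4. ⊥bis P6·P2 via (2.08,22.38): [(0, 5.67) (0, 0) (16, 0) (16, 5.67)]  |A|=90.72
5. ⊥bis P6·P3 via (1.705,9.67): [(0, 5.67) (0, 0) (16, 0) (16, 5.67)]  |A|=90.72
6. ⊥bis P6·P4 via (3.115,9.99): [(14.928, 5.67) (0, 5.67) (0, 0) (16, 0) (16, 5.278)]  |A|=90.5099
7. ⊥bis P6·P5 via (2.64,14.495): [(14.928, 5.67) (0, 5.67) (0, 0) (16, 0) (16, 5.278)]  |A|=90.5099
8. canonical 5-gon: [(14.928, 5.67) (0, 5.67) (0, 0) (16, 0) (16, 5.278)]
9. shoelace: 90.5099

Area of P6's cell: 90.5099 (5 vertices)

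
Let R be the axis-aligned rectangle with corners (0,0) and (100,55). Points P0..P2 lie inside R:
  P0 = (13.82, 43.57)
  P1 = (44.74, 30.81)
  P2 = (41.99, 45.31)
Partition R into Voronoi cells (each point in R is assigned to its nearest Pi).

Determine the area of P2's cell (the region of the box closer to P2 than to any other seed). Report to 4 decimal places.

Area of P2's cell: 940.5894

1. box [0,100]×[0,55]: [(0, 0) (100, 0) (100, 55) (0, 55)]
2. ⊥bis P2·P0 via (27.905,44.44): [(30.65, 0) (100, 0) (100, 55) (27.2527, 55)]  |A|=3907.6759
3. ⊥bis P2·P1 via (43.365,38.06): [(28.4735, 35.2358) (100, 48.8011) (100, 55) (27.2527, 55)]  |A|=940.5894
4. canonical 4-gon: [(28.4735, 35.2358) (100, 48.8011) (100, 55) (27.2527, 55)]
5. shoelace: 940.5894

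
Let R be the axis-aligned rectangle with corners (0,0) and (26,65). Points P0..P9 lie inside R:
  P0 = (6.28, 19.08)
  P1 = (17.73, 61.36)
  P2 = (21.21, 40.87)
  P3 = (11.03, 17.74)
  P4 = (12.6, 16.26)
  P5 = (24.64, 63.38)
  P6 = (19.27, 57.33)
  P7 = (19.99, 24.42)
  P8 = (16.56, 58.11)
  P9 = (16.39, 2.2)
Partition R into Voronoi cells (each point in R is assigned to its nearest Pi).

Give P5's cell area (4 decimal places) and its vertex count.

Area of P5's cell: 30.0251 (4 vertices)

1. box [0,26]×[0,65]: [(0, 0) (26, 0) (26, 65) (0, 65)]
2. ⊥bis P5·P0 via (15.46,41.23): [(0, 47.6373) (26, 36.8617) (26, 65) (0, 65)]  |A|=591.512
3. ⊥bis P5·P1 via (21.185,62.37): [(26, 45.8989) (26, 65) (20.4162, 65)]  |A|=53.3287
4. ⊥bis P5·P2 via (22.925,52.125): [(24.2384, 51.9249) (26, 51.6564) (26, 65) (20.4162, 65)]  |A|=48.2575
5. ⊥bis P5·P3 via (17.835,40.56): [(24.2384, 51.9249) (26, 51.6564) (26, 65) (20.4162, 65)]  |A|=48.2575
6. ⊥bis P5·P4 via (18.62,39.82): [(24.2384, 51.9249) (26, 51.6564) (26, 65) (20.4162, 65)]  |A|=48.2575
7. ⊥bis P5·P6 via (21.955,60.355): [(21.7106, 60.5719) (26, 56.7646) (26, 65) (20.4162, 65)]  |A|=30.0251
8. ⊥bis P5·P7 via (22.315,43.9): [(21.7106, 60.5719) (26, 56.7646) (26, 65) (20.4162, 65)]  |A|=30.0251
9. ⊥bis P5·P8 via (20.6,60.745): [(21.7106, 60.5719) (26, 56.7646) (26, 65) (20.4162, 65)]  |A|=30.0251
10. ⊥bis P5·P9 via (20.515,32.79): [(21.7106, 60.5719) (26, 56.7646) (26, 65) (20.4162, 65)]  |A|=30.0251
11. canonical 4-gon: [(21.7106, 60.5719) (26, 56.7646) (26, 65) (20.4162, 65)]
12. shoelace: 30.0251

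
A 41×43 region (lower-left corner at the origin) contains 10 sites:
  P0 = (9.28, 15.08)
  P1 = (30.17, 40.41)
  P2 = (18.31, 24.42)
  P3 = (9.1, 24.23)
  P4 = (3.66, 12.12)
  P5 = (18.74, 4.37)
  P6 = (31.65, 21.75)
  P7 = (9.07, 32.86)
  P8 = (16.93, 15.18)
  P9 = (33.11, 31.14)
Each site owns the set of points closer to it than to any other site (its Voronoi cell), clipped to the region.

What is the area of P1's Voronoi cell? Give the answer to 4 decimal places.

Area of P1's cell: 163.4791

1. box [0,41]×[0,43]: [(0, 0) (41, 0) (41, 43) (0, 43)]
2. ⊥bis P1·P0 via (19.725,27.745): [(41, 10.1992) (41, 43) (1.2277, 43)]  |A|=652.2818
3. ⊥bis P1·P2 via (24.24,32.415): [(41, 19.9839) (41, 43) (9.969, 43)]  |A|=357.1067
4. ⊥bis P1·P3 via (19.635,32.32): [(13.3718, 40.4761) (41, 19.9839) (41, 43) (11.4337, 43)]  |A|=355.2584
5. ⊥bis P1·P4 via (16.915,26.265): [(13.3718, 40.4761) (41, 19.9839) (41, 43) (11.4337, 43)]  |A|=355.2584
6. ⊥bis P1·P5 via (24.455,22.39): [(13.3718, 40.4761) (41, 19.9839) (41, 43) (11.4337, 43)]  |A|=355.2584
7. ⊥bis P1·P6 via (30.91,31.08): [(13.3718, 40.4761) (26.5104, 30.731) (41, 31.8803) (41, 43) (11.4337, 43)]  |A|=269.0711
8. ⊥bis P1·P7 via (19.62,36.635): [(20.0064, 35.5551) (26.5104, 30.731) (41, 31.8803) (41, 43) (17.3425, 43)]  |A|=243.472
9. ⊥bis P1·P8 via (23.55,27.795): [(20.0064, 35.5551) (26.5104, 30.731) (41, 31.8803) (41, 43) (17.3425, 43)]  |A|=243.472
10. ⊥bis P1·P9 via (31.64,35.775): [(20.0064, 35.5551) (23.2832, 33.1246) (41, 38.7435) (41, 43) (17.3425, 43)]  |A|=163.4791
11. canonical 5-gon: [(20.0064, 35.5551) (23.2832, 33.1246) (41, 38.7435) (41, 43) (17.3425, 43)]
12. shoelace: 163.4791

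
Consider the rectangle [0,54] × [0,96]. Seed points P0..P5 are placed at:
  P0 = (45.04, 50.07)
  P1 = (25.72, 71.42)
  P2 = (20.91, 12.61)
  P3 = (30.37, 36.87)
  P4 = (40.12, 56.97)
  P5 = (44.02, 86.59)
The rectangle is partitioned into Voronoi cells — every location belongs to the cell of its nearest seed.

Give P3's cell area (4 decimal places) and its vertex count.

Area of P3's cell: 1168.0867 (6 vertices)

1. box [0,54]×[0,96]: [(0, 0) (54, 0) (54, 96) (0, 96)]
2. ⊥bis P3·P0 via (37.705,43.47): [(0, 85.374) (0, 0) (54, 0) (54, 25.3603)]  |A|=2989.826
3. ⊥bis P3·P1 via (28.045,54.145): [(28.0938, 54.1516) (0, 50.3705) (0, 0) (54, 0) (54, 25.3603)]  |A|=2498.1361
4. ⊥bis P3·P2 via (25.64,24.74): [(28.0938, 54.1516) (0, 50.3705) (0, 34.7381) (54, 13.6812) (54, 25.3603)]  |A|=1190.8135
5. ⊥bis P3·P4 via (35.245,46.92): [(34.1017, 47.4746) (22.0216, 53.3343) (0, 50.3705) (0, 34.7381) (54, 13.6812) (54, 25.3603)]  |A|=1168.0867
6. ⊥bis P3·P5 via (37.195,61.73): [(34.1017, 47.4746) (22.0216, 53.3343) (0, 50.3705) (0, 34.7381) (54, 13.6812) (54, 25.3603)]  |A|=1168.0867
7. canonical 6-gon: [(34.1017, 47.4746) (22.0216, 53.3343) (0, 50.3705) (0, 34.7381) (54, 13.6812) (54, 25.3603)]
8. shoelace: 1168.0867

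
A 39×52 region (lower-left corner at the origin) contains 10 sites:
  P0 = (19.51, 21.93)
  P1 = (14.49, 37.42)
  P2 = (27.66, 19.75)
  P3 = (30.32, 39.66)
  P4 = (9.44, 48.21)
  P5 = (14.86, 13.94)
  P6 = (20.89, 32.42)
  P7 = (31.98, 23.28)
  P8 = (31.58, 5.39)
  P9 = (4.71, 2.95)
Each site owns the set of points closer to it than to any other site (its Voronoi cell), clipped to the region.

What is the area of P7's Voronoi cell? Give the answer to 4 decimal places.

1. box [0,39]×[0,52]: [(0, 0) (39, 0) (39, 52) (0, 52)]
2. ⊥bis P7·P0 via (25.745,22.605): [(28.1922, 0) (39, 0) (39, 52) (22.5627, 52)]  |A|=708.3722
3. ⊥bis P7·P1 via (23.235,30.35): [(24.7091, 32.1734) (28.1922, 0) (39, 0) (39, 49.85)]  |A|=530.0614
4. ⊥bis P7·P2 via (29.82,21.515): [(24.7091, 32.1734) (25.2587, 27.0971) (39, 10.2806) (39, 49.85)]  |A|=312.9973
5. ⊥bis P7·P3 via (31.15,31.47): [(24.8543, 30.832) (25.2587, 27.0971) (39, 10.2806) (39, 32.2655)]  |A|=177.7572
6. ⊥bis P7·P4 via (20.71,35.745): [(24.8543, 30.832) (25.2587, 27.0971) (39, 10.2806) (39, 32.2655)]  |A|=177.7572
7. ⊥bis P7·P5 via (23.42,18.61): [(24.8543, 30.832) (25.2587, 27.0971) (39, 10.2806) (39, 32.2655)]  |A|=177.7572
8. ⊥bis P7·P6 via (26.435,27.85): [(29.2607, 31.2785) (25.5354, 26.7585) (39, 10.2806) (39, 32.2655)]  |A|=168.1822
9. ⊥bis P7·P8 via (31.78,14.335): [(29.2607, 31.2785) (25.5354, 26.7585) (35.7597, 14.246) (39, 14.1736) (39, 32.2655)]  |A|=161.875
10. ⊥bis P7·P9 via (18.345,13.115): [(29.2607, 31.2785) (25.5354, 26.7585) (35.7597, 14.246) (39, 14.1736) (39, 32.2655)]  |A|=161.875
11. canonical 5-gon: [(29.2607, 31.2785) (25.5354, 26.7585) (35.7597, 14.246) (39, 14.1736) (39, 32.2655)]
12. shoelace: 161.875

Area of P7's cell: 161.8750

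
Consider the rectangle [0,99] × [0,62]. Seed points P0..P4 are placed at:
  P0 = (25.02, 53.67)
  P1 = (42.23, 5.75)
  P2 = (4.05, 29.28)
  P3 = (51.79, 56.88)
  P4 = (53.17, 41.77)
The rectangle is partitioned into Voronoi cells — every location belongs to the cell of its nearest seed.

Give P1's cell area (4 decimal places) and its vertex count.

1. box [0,99]×[0,62]: [(0, 0) (99, 0) (99, 62) (0, 62)]
2. ⊥bis P1·P0 via (33.625,29.71): [(0, 17.6339) (0, 0) (99, 0) (99, 53.1888)]  |A|=3505.7238
3. ⊥bis P1·P2 via (23.14,17.515): [(29.8116, 28.3405) (12.3457, 0) (99, 0) (99, 53.1888)]  |A|=3067.935
4. ⊥bis P1·P3 via (47.01,31.315): [(41.1466, 32.4113) (29.8116, 28.3405) (12.3457, 0) (99, 0) (99, 21.5942)]  |A|=2154.0076
5. ⊥bis P1·P4 via (47.7,23.76): [(31.0979, 28.8024) (29.8116, 28.3405) (12.3457, 0) (99, 0) (99, 8.1792)]  |A|=1539.8097
6. canonical 5-gon: [(31.0979, 28.8024) (29.8116, 28.3405) (12.3457, 0) (99, 0) (99, 8.1792)]
7. shoelace: 1539.8097

Area of P1's cell: 1539.8097 (5 vertices)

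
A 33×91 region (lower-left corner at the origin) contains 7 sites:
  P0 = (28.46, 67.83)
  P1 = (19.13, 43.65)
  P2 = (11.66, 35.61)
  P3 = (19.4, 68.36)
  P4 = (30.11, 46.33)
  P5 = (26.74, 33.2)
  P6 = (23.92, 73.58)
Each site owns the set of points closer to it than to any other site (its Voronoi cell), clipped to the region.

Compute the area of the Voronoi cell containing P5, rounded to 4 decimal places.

1. box [0,33]×[0,91]: [(0, 0) (33, 0) (33, 91) (0, 91)]
2. ⊥bis P5·P0 via (27.6,50.515): [(0, 51.8858) (0, 0) (33, 0) (33, 50.2468)]  |A|=1685.1884
3. ⊥bis P5·P1 via (22.935,38.425): [(0, 21.7231) (0, 0) (33, 0) (33, 45.7546)]  |A|=1113.3818
4. ⊥bis P5·P2 via (19.2,34.405): [(19.4351, 35.8763) (13.7016, 0) (33, 0) (33, 45.7546)]  |A|=656.5055
5. ⊥bis P5·P3 via (23.07,50.78): [(19.4351, 35.8763) (13.7016, 0) (33, 0) (33, 45.7546)]  |A|=656.5055
6. ⊥bis P5·P4 via (28.425,39.765): [(25.7263, 40.4577) (19.4351, 35.8763) (13.7016, 0) (33, 0) (33, 38.5908)]  |A|=630.4514
7. ⊥bis P5·P6 via (25.33,53.39): [(25.7263, 40.4577) (19.4351, 35.8763) (13.7016, 0) (33, 0) (33, 38.5908)]  |A|=630.4514
8. canonical 5-gon: [(25.7263, 40.4577) (19.4351, 35.8763) (13.7016, 0) (33, 0) (33, 38.5908)]
9. shoelace: 630.4514

Area of P5's cell: 630.4514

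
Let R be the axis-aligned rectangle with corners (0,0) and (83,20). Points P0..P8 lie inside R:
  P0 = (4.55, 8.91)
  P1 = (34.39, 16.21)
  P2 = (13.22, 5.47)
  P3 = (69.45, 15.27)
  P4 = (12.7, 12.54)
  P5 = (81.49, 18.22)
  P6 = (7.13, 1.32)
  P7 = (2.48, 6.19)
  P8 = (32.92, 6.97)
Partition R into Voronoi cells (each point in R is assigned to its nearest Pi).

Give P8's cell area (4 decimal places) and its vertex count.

Area of P8's cell: 321.9853 (5 vertices)

1. box [0,83]×[0,20]: [(0, 0) (83, 0) (83, 20) (0, 20)]
2. ⊥bis P8·P0 via (18.735,7.94): [(18.192, 0) (83, 0) (83, 20) (19.5597, 20)]  |A|=1282.4827
3. ⊥bis P8·P1 via (33.655,11.59): [(19.1425, 13.8988) (18.192, 0) (83, 0) (83, 3.7397)]  |A|=569.7794
4. ⊥bis P8·P2 via (23.07,6.22): [(22.5263, 13.3605) (23.5436, 0) (83, 0) (83, 3.7397)]  |A|=510.2583
5. ⊥bis P8·P3 via (51.185,11.12): [(51.7316, 8.7142) (22.5263, 13.3605) (23.5436, 0) (53.7116, 0)]  |A|=324.1796
6. ⊥bis P8·P4 via (22.81,9.755): [(51.7316, 8.7142) (23.7496, 13.1659) (22.8028, 9.7289) (23.5436, 0) (53.7116, 0)]  |A|=321.9853
7. ⊥bis P8·P5 via (57.205,12.595): [(51.7316, 8.7142) (23.7496, 13.1659) (22.8028, 9.7289) (23.5436, 0) (53.7116, 0)]  |A|=321.9853
8. ⊥bis P8·P6 via (20.025,4.145): [(51.7316, 8.7142) (23.7496, 13.1659) (22.8028, 9.7289) (23.5436, 0) (53.7116, 0)]  |A|=321.9853
9. ⊥bis P8·P7 via (17.7,6.58): [(51.7316, 8.7142) (23.7496, 13.1659) (22.8028, 9.7289) (23.5436, 0) (53.7116, 0)]  |A|=321.9853
10. canonical 5-gon: [(51.7316, 8.7142) (23.7496, 13.1659) (22.8028, 9.7289) (23.5436, 0) (53.7116, 0)]
11. shoelace: 321.9853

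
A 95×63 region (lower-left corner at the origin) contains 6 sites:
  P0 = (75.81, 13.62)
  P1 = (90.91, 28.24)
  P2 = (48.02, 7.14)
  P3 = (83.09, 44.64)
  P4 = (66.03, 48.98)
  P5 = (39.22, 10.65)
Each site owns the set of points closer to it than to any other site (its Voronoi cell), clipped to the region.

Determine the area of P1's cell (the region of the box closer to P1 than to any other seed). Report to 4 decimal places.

1. box [0,95]×[0,63]: [(0, 0) (95, 0) (95, 63) (0, 63)]
2. ⊥bis P1·P0 via (83.36,20.93): [(95, 8.9078) (95, 63) (42.6273, 63)]  |A|=1416.4756
3. ⊥bis P1·P2 via (69.465,17.69): [(51.8715, 53.4523) (95, 8.9078) (95, 63) (47.1745, 63)]  |A|=1394.7683
4. ⊥bis P1·P3 via (87,36.44): [(74.2359, 30.3537) (95, 8.9078) (95, 40.2546)]  |A|=325.4445
5. ⊥bis P1·P4 via (78.47,38.61): [(74.2359, 30.3537) (95, 8.9078) (95, 40.2546)]  |A|=325.4445
6. ⊥bis P1·P5 via (65.065,19.445): [(74.2359, 30.3537) (95, 8.9078) (95, 40.2546)]  |A|=325.4445
7. canonical 3-gon: [(74.2359, 30.3537) (95, 8.9078) (95, 40.2546)]
8. shoelace: 325.4445

Area of P1's cell: 325.4445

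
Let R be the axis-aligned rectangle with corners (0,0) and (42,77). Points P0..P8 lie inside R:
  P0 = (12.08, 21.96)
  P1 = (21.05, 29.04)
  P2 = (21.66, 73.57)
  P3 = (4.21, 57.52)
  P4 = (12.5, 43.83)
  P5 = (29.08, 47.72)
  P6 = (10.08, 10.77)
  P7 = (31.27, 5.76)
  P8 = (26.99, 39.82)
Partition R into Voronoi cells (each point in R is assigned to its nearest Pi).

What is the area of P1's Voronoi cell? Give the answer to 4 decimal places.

1. box [0,42]×[0,77]: [(0, 0) (42, 0) (42, 77) (0, 77)]
2. ⊥bis P1·P0 via (16.565,25.5): [(0, 46.487) (36.6921, 0) (42, 0) (42, 77) (0, 77)]  |A|=2381.1472
3. ⊥bis P1·P2 via (21.355,51.305): [(0, 51.5975) (0, 46.487) (36.6921, 0) (42, 0) (42, 51.0222)]  |A|=1302.1614
4. ⊥bis P1·P3 via (12.63,43.28): [(26.0922, 51.2401) (5.7447, 39.2088) (36.6921, 0) (42, 0) (42, 51.0222)]  |A|=1126.8837
5. ⊥bis P1·P4 via (16.775,36.435): [(10.7041, 32.9255) (36.6921, 0) (42, 0) (42, 51.0174)]  |A|=885.7003
6. ⊥bis P1·P5 via (25.065,38.38): [(22.2401, 39.5943) (10.7041, 32.9255) (36.6921, 0) (42, 0) (42, 31.1001)]  |A|=688.9187
7. ⊥bis P1·P6 via (15.565,19.905): [(22.2401, 39.5943) (10.7041, 32.9255) (25.8603, 13.7233) (42, 4.0324) (42, 31.1001)]  |A|=619.9567
8. ⊥bis P1·P7 via (26.16,17.4): [(22.2401, 39.5943) (10.7041, 32.9255) (23.7822, 16.3561) (42, 24.3538) (42, 31.1001)]  |A|=423.674
9. ⊥bis P1·P8 via (24.02,34.43): [(18.5349, 37.4524) (10.7041, 32.9255) (23.7822, 16.3561) (42, 24.3538) (42, 24.5227)]  |A|=309.6049
10. canonical 5-gon: [(18.5349, 37.4524) (10.7041, 32.9255) (23.7822, 16.3561) (42, 24.3538) (42, 24.5227)]
11. shoelace: 309.6049

Area of P1's cell: 309.6049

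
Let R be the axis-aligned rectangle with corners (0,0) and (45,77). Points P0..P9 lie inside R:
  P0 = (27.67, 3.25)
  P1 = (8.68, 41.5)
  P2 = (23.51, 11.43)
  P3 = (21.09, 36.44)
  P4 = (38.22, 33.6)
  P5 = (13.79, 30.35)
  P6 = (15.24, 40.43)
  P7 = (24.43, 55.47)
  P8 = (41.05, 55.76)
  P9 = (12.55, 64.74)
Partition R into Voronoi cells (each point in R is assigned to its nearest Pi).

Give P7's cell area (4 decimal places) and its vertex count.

1. box [0,45]×[0,77]: [(0, 0) (45, 0) (45, 77) (0, 77)]
2. ⊥bis P7·P0 via (26.05,29.36): [(0, 27.7437) (45, 30.5358) (45, 77) (0, 77)]  |A|=2153.7117
3. ⊥bis P7·P1 via (16.555,48.485): [(0, 67.1494) (33.129, 29.7992) (45, 30.5358) (45, 77) (0, 77)]  |A|=1500.977
4. ⊥bis P7·P2 via (23.97,33.45): [(0, 67.1494) (30.0026, 33.324) (45, 33.0107) (45, 77) (0, 77)]  |A|=1460.3457
5. ⊥bis P7·P3 via (22.76,45.955): [(0, 67.1494) (18.0688, 46.7784) (45, 42.0516) (45, 77) (0, 77)]  |A|=1239.5829
6. ⊥bis P7·P4 via (31.325,44.535): [(0, 67.1494) (18.0688, 46.7784) (31.2217, 44.4699) (45, 53.1577) (45, 77) (0, 77)]  |A|=1163.0714
7. ⊥bis P7·P5 via (19.11,42.91): [(0, 67.1494) (18.0688, 46.7784) (31.2217, 44.4699) (45, 53.1577) (45, 77) (0, 77)]  |A|=1163.0714
8. ⊥bis P7·P6 via (19.835,47.95): [(0, 67.1494) (13.7098, 51.6927) (23.2369, 45.8713) (31.2217, 44.4699) (45, 53.1577) (45, 77) (0, 77)]  |A|=1152.3492
9. ⊥bis P7·P8 via (32.74,55.615): [(0, 67.1494) (13.7098, 51.6927) (23.2369, 45.8713) (31.2217, 44.4699) (32.9158, 45.5381) (32.3669, 77) (0, 77)]  |A|=809.5605
10. ⊥bis P7·P9 via (18.49,60.105): [(12.7608, 52.7627) (13.7098, 51.6927) (23.2369, 45.8713) (31.2217, 44.4699) (32.9158, 45.5381) (32.3669, 77) (31.6732, 77)]  |A|=362.8728
11. canonical 7-gon: [(12.7608, 52.7627) (13.7098, 51.6927) (23.2369, 45.8713) (31.2217, 44.4699) (32.9158, 45.5381) (32.3669, 77) (31.6732, 77)]
12. shoelace: 362.8728

Area of P7's cell: 362.8728 (7 vertices)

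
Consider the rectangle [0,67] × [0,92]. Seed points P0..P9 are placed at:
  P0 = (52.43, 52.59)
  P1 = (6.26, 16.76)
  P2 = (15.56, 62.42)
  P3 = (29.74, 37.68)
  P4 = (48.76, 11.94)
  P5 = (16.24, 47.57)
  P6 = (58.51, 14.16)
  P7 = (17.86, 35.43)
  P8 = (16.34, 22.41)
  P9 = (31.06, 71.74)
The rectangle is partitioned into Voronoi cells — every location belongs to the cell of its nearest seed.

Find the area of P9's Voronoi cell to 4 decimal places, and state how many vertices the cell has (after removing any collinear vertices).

1. box [0,67]×[0,92]: [(0, 0) (67, 0) (67, 92) (0, 92)]
2. ⊥bis P9·P0 via (41.745,62.165): [(0, 15.5806) (67, 90.3477) (67, 92) (0, 92)]  |A|=2615.3998
3. ⊥bis P9·P1 via (18.66,44.25): [(0, 52.667) (23.6671, 41.9914) (67, 90.3477) (67, 92) (0, 92)]  |A|=2176.5355
4. ⊥bis P9·P2 via (23.31,67.08): [(32.4813, 51.8274) (67, 90.3477) (67, 92) (8.3258, 92)]  |A|=1207.0651
5. ⊥bis P9·P3 via (30.4,54.71): [(30.7563, 54.6962) (34.9079, 54.5353) (67, 90.3477) (67, 92) (8.3258, 92)]  |A|=1201.2487
6. ⊥bis P9·P4 via (39.91,41.84): [(30.7563, 54.6962) (34.9079, 54.5353) (67, 90.3477) (67, 92) (8.3258, 92)]  |A|=1201.2487
7. ⊥bis P9·P5 via (23.65,59.655): [(30.1833, 55.6491) (31.8035, 54.6556) (34.9079, 54.5353) (67, 90.3477) (67, 92) (8.3258, 92)]  |A|=1200.7614
8. ⊥bis P9·P6 via (44.785,42.95): [(30.1833, 55.6491) (31.8035, 54.6556) (34.9079, 54.5353) (67, 90.3477) (67, 92) (8.3258, 92)]  |A|=1200.7614
9. ⊥bis P9·P7 via (24.46,53.585): [(30.1833, 55.6491) (31.8035, 54.6556) (34.9079, 54.5353) (67, 90.3477) (67, 92) (8.3258, 92)]  |A|=1200.7614
10. ⊥bis P9·P8 via (23.7,47.075): [(30.1833, 55.6491) (31.8035, 54.6556) (34.9079, 54.5353) (67, 90.3477) (67, 92) (8.3258, 92)]  |A|=1200.7614
11. canonical 6-gon: [(30.1833, 55.6491) (31.8035, 54.6556) (34.9079, 54.5353) (67, 90.3477) (67, 92) (8.3258, 92)]
12. shoelace: 1200.7614

Area of P9's cell: 1200.7614 (6 vertices)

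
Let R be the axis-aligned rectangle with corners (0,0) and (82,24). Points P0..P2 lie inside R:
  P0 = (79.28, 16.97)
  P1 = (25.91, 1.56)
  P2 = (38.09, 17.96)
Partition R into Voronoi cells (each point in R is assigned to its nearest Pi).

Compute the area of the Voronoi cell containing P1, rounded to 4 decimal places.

1. box [0,82]×[0,24]: [(0, 0) (82, 0) (82, 24) (0, 24)]
2. ⊥bis P1·P0 via (52.595,9.265): [(0, 0) (55.2702, 0) (48.3404, 24) (0, 24)]  |A|=1243.3272
3. ⊥bis P1·P2 via (32,9.76): [(0, 0) (45.1415, 0) (12.8263, 24) (0, 24)]  |A|=695.6138
4. canonical 4-gon: [(0, 0) (45.1415, 0) (12.8263, 24) (0, 24)]
5. shoelace: 695.6138

Area of P1's cell: 695.6138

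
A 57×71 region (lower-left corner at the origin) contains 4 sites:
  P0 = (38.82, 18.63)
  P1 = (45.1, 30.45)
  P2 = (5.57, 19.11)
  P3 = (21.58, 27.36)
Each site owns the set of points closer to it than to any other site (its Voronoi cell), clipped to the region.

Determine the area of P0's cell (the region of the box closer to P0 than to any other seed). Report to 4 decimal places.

1. box [0,57]×[0,71]: [(0, 0) (57, 0) (57, 71) (0, 71)]
2. ⊥bis P0·P1 via (41.96,24.54): [(0, 46.8335) (0, 0) (57, 0) (57, 16.5492)]  |A|=1806.4062
3. ⊥bis P0·P2 via (22.195,18.87): [(22.4267, 34.9181) (21.9226, 0) (57, 0) (57, 16.5492)]  |A|=898.499
4. ⊥bis P0·P3 via (30.2,22.995): [(33.3097, 29.136) (22.0214, 6.8439) (21.9226, 0) (57, 0) (57, 16.5492)]  |A|=744.5616
5. canonical 5-gon: [(33.3097, 29.136) (22.0214, 6.8439) (21.9226, 0) (57, 0) (57, 16.5492)]
6. shoelace: 744.5616

Area of P0's cell: 744.5616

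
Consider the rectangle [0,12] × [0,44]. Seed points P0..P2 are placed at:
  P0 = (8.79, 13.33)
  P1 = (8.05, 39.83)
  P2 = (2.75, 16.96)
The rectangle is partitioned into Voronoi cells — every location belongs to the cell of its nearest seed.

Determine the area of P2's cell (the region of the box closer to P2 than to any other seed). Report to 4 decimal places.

1. box [0,12]×[0,44]: [(0, 0) (12, 0) (12, 44) (0, 44)]
2. ⊥bis P2·P0 via (5.77,15.145): [(0, 5.5442) (12, 25.5112) (12, 44) (0, 44)]  |A|=341.6676
3. ⊥bis P2·P1 via (5.4,28.395): [(0, 29.6464) (0, 5.5442) (12, 25.5112) (12, 26.8655)]  |A|=152.739
4. canonical 4-gon: [(0, 29.6464) (0, 5.5442) (12, 25.5112) (12, 26.8655)]
5. shoelace: 152.739

Area of P2's cell: 152.7390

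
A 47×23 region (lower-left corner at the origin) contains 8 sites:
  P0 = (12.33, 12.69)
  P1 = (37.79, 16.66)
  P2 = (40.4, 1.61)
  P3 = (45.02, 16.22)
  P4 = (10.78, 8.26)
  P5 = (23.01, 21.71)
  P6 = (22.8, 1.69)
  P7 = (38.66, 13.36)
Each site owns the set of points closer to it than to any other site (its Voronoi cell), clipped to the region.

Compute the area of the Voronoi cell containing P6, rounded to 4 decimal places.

Area of P6's cell: 153.6985

1. box [0,47]×[0,23]: [(0, 0) (47, 0) (47, 23) (0, 23)]
2. ⊥bis P6·P0 via (17.565,7.19): [(10.011, 0) (47, 0) (47, 23) (34.1753, 23)]  |A|=572.857
3. ⊥bis P6·P1 via (30.295,9.175): [(25.1077, 14.3693) (10.011, 0) (39.4578, 0)]  |A|=211.5637
4. ⊥bis P6·P2 via (31.6,1.65): [(31.6281, 7.8401) (25.1077, 14.3693) (10.011, 0) (31.5925, 0)]  |A|=180.7316
5. ⊥bis P6·P3 via (33.91,8.955): [(31.6281, 7.8401) (25.1077, 14.3693) (10.011, 0) (31.5925, 0)]  |A|=180.7316
6. ⊥bis P6·P4 via (16.79,4.975): [(31.6281, 7.8401) (25.1077, 14.3693) (18.4732, 8.0544) (14.0707, 0) (31.5925, 0)]  |A|=164.3824
7. ⊥bis P6·P5 via (22.905,11.7): [(31.6281, 7.8401) (27.8249, 11.6484) (22.3099, 11.7062) (18.4732, 8.0544) (14.0707, 0) (31.5925, 0)]  |A|=156.9582
8. ⊥bis P6·P7 via (30.73,7.525): [(31.6212, 6.3138) (27.6949, 11.6498) (22.3099, 11.7062) (18.4732, 8.0544) (14.0707, 0) (31.5925, 0)]  |A|=153.6985
9. canonical 6-gon: [(31.6212, 6.3138) (27.6949, 11.6498) (22.3099, 11.7062) (18.4732, 8.0544) (14.0707, 0) (31.5925, 0)]
10. shoelace: 153.6985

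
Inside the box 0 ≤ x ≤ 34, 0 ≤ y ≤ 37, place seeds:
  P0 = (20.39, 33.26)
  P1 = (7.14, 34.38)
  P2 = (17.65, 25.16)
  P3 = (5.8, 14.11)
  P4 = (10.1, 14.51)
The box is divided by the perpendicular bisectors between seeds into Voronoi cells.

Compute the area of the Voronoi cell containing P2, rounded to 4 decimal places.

Area of P2's cell: 335.1991

1. box [0,34]×[0,37]: [(0, 0) (34, 0) (34, 37) (0, 37)]
2. ⊥bis P2·P0 via (19.02,29.21): [(0, 35.6439) (0, 0) (34, 0) (34, 24.1427)]  |A|=1016.3725
3. ⊥bis P2·P1 via (12.395,29.77): [(13.5322, 31.0664) (0, 15.6408) (0, 0) (34, 0) (34, 24.1427)]  |A|=881.0288
4. ⊥bis P2·P3 via (11.725,19.635): [(13.5322, 31.0664) (7.489, 24.1776) (30.0344, 0) (34, 0) (34, 24.1427)]  |A|=459.3808
5. ⊥bis P2·P4 via (13.875,19.835): [(13.5322, 31.0664) (7.5888, 24.2914) (34, 5.568) (34, 24.1427)]  |A|=335.1991
6. canonical 4-gon: [(13.5322, 31.0664) (7.5888, 24.2914) (34, 5.568) (34, 24.1427)]
7. shoelace: 335.1991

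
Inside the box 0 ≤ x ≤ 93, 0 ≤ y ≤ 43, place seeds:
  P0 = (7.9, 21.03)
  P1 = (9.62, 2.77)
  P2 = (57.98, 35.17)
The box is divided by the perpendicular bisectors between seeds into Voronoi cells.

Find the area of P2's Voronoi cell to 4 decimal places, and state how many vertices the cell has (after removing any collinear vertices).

Area of P2's cell: 2461.4846 (5 vertices)

1. box [0,93]×[0,43]: [(0, 0) (93, 0) (93, 43) (0, 43)]
2. ⊥bis P2·P0 via (32.94,28.1): [(40.874, 0) (93, 0) (93, 43) (28.733, 43)]  |A|=2502.4496
3. ⊥bis P2·P1 via (33.8,18.97): [(36.7691, 14.5383) (46.5094, 0) (93, 0) (93, 43) (28.733, 43)]  |A|=2461.4846
4. canonical 5-gon: [(36.7691, 14.5383) (46.5094, 0) (93, 0) (93, 43) (28.733, 43)]
5. shoelace: 2461.4846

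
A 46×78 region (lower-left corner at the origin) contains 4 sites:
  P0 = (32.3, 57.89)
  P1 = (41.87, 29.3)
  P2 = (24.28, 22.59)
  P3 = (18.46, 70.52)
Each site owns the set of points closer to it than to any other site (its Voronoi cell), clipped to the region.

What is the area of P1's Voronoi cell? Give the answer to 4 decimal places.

1. box [0,46]×[0,78]: [(0, 0) (46, 0) (46, 78) (0, 78)]
2. ⊥bis P1·P0 via (37.085,43.595): [(0, 31.1814) (0, 0) (46, 0) (46, 46.5791)]  |A|=1788.4935
3. ⊥bis P1·P2 via (33.075,25.945): [(27.5585, 40.4062) (42.9722, 0) (46, 0) (46, 46.5791)]  |A|=490.6655
4. ⊥bis P1·P3 via (30.165,49.91): [(27.5585, 40.4062) (42.9722, 0) (46, 0) (46, 46.5791)]  |A|=490.6655
5. canonical 4-gon: [(27.5585, 40.4062) (42.9722, 0) (46, 0) (46, 46.5791)]
6. shoelace: 490.6655

Area of P1's cell: 490.6655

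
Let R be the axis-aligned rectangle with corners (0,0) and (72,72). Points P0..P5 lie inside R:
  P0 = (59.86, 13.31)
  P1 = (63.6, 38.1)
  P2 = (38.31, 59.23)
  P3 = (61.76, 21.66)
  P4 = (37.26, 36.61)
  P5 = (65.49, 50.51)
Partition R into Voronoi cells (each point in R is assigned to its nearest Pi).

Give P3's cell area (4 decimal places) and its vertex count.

1. box [0,72]×[0,72]: [(0, 0) (72, 0) (72, 72) (0, 72)]
2. ⊥bis P3·P0 via (60.81,17.485): [(0, 31.322) (72, 14.9388) (72, 72) (0, 72)]  |A|=3518.612
3. ⊥bis P3·P1 via (62.68,29.88): [(0, 36.8953) (0, 31.322) (72, 14.9388) (72, 28.8369)]  |A|=700.9699
4. ⊥bis P3·P2 via (50.035,40.445): [(37.6048, 32.6865) (25.9562, 25.4158) (72, 14.9388) (72, 28.8369)]  |A|=467.4199
5. ⊥bis P3·P4 via (49.51,29.135): [(50.7775, 31.2122) (44.6455, 21.1631) (72, 14.9388) (72, 28.8369)]  |A|=304.0029
6. ⊥bis P3·P5 via (63.625,36.085): [(50.7775, 31.2122) (44.6455, 21.1631) (72, 14.9388) (72, 28.8369)]  |A|=304.0029
7. canonical 4-gon: [(50.7775, 31.2122) (44.6455, 21.1631) (72, 14.9388) (72, 28.8369)]
8. shoelace: 304.0029

Area of P3's cell: 304.0029 (4 vertices)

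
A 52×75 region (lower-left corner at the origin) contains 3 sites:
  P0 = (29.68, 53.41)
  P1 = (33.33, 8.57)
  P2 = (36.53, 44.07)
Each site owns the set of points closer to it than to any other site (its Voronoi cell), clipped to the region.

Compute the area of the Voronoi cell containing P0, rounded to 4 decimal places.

Area of P0's cell: 1624.4286

1. box [0,52]×[0,75]: [(0, 0) (52, 0) (52, 75) (0, 75)]
2. ⊥bis P0·P1 via (31.505,30.99): [(0, 28.4255) (52, 32.6583) (52, 75) (0, 75)]  |A|=2311.8217
3. ⊥bis P0·P2 via (33.105,48.74): [(0, 28.4255) (6.081, 28.9205) (52, 62.5977) (52, 75) (0, 75)]  |A|=1624.4286
4. canonical 5-gon: [(0, 28.4255) (6.081, 28.9205) (52, 62.5977) (52, 75) (0, 75)]
5. shoelace: 1624.4286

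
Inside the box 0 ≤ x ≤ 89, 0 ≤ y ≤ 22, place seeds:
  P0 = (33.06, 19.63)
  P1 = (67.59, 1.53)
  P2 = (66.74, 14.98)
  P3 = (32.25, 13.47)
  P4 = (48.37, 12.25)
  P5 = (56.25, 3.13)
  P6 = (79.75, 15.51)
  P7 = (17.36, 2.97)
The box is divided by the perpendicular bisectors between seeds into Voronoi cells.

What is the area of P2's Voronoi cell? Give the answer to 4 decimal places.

Area of P2's cell: 209.8596

1. box [0,89]×[0,22]: [(0, 0) (89, 0) (89, 22) (0, 22)]
2. ⊥bis P2·P0 via (49.9,17.305): [(47.5108, 0) (89, 0) (89, 22) (50.5482, 22)]  |A|=879.3509
3. ⊥bis P2·P1 via (67.165,8.255): [(48.4876, 7.0746) (89, 9.6349) (89, 22) (50.5482, 22)]  |A|=537.4235
4. ⊥bis P2·P3 via (49.495,14.225): [(49.4901, 14.3363) (49.8044, 7.1579) (89, 9.6349) (89, 22) (50.5482, 22)]  |A|=532.6839
5. ⊥bis P2·P4 via (57.555,13.615): [(58.4336, 7.7032) (89, 9.6349) (89, 22) (56.3089, 22)]  |A|=422.6676
6. ⊥bis P2·P5 via (61.495,9.055): [(57.7385, 12.3804) (62.7163, 7.9739) (89, 9.6349) (89, 22) (56.3089, 22)]  |A|=412.5579
7. ⊥bis P2·P6 via (73.245,15.245): [(57.7385, 12.3804) (62.7163, 7.9739) (73.5134, 8.6562) (72.9698, 22) (56.3089, 22)]  |A|=209.8596
8. ⊥bis P2·P7 via (42.05,8.975): [(57.7385, 12.3804) (62.7163, 7.9739) (73.5134, 8.6562) (72.9698, 22) (56.3089, 22)]  |A|=209.8596
9. canonical 5-gon: [(57.7385, 12.3804) (62.7163, 7.9739) (73.5134, 8.6562) (72.9698, 22) (56.3089, 22)]
10. shoelace: 209.8596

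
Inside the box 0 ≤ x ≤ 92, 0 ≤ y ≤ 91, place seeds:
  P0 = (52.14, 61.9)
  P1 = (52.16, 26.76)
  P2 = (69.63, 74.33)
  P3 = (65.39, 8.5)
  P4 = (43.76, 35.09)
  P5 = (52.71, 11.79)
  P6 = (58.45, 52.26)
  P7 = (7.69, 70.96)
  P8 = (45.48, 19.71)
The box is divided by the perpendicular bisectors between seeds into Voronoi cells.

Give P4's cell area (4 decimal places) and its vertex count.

Area of P4's cell: 1035.4553 (6 vertices)

1. box [0,92]×[0,91]: [(0, 0) (92, 0) (92, 91) (0, 91)]
2. ⊥bis P4·P0 via (47.95,48.495): [(0, 63.4827) (0, 0) (92, 0) (92, 34.7263)]  |A|=4517.615
3. ⊥bis P4·P1 via (47.96,30.925): [(61.2584, 44.3352) (0, 63.4827) (0, 0) (17.2927, 0)]  |A|=2327.7639
4. ⊥bis P4·P2 via (56.695,54.71): [(61.2584, 44.3352) (0, 63.4827) (0, 0) (17.2927, 0)]  |A|=2327.7639
5. ⊥bis P4·P3 via (54.575,21.795): [(61.2584, 44.3352) (0, 63.4827) (0, 0) (17.2927, 0)]  |A|=2327.7639
6. ⊥bis P4·P5 via (48.235,23.44): [(35.801, 18.6639) (61.2584, 44.3352) (0, 63.4827) (0, 4.912)]  |A|=2078.4628
7. ⊥bis P4·P6 via (51.105,43.675): [(35.801, 18.6639) (56.2438, 39.2784) (44.0444, 49.7158) (0, 63.4827) (0, 4.912)]  |A|=2021.4485
8. ⊥bis P4·P7 via (25.725,53.025): [(35.801, 18.6639) (56.2438, 39.2784) (44.0444, 49.7158) (27.5585, 54.8688) (0, 27.1566) (0, 4.912)]  |A|=1520.9005
9. ⊥bis P4·P8 via (44.62,27.4): [(44.445, 27.3804) (56.2438, 39.2784) (44.0444, 49.7158) (27.5585, 54.8688) (0, 27.1566) (0, 22.41)]  |A|=1035.4553
10. canonical 6-gon: [(44.445, 27.3804) (56.2438, 39.2784) (44.0444, 49.7158) (27.5585, 54.8688) (0, 27.1566) (0, 22.41)]
11. shoelace: 1035.4553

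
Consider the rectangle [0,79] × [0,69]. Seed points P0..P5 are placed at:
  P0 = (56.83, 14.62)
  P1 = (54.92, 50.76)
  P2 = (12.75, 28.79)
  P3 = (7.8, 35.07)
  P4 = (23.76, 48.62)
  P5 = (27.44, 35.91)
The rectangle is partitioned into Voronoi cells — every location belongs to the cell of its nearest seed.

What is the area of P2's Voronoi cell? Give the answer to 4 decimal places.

Area of P2's cell: 842.9324

1. box [0,79]×[0,69]: [(0, 0) (79, 0) (79, 69) (0, 69)]
2. ⊥bis P2·P0 via (34.79,21.705): [(0, 0) (27.8127, 0) (49.9935, 69) (0, 69)]  |A|=2684.3134
3. ⊥bis P2·P1 via (33.835,39.775): [(0, 0) (27.8127, 0) (38.0179, 31.7463) (18.6092, 69) (0, 69)]  |A|=2099.7215
4. ⊥bis P2·P3 via (10.275,31.93): [(0, 23.8311) (0, 0) (27.8127, 0) (38.0179, 31.7463) (29.8739, 47.3781)]  |A|=1223.854
5. ⊥bis P2·P4 via (18.255,38.705): [(18.616, 38.5045) (0, 23.8311) (0, 0) (27.8127, 0) (36.923, 28.3402)]  |A|=1062.9883
6. ⊥bis P2·P5 via (20.095,32.35): [(17.5278, 37.6467) (0, 23.8311) (0, 0) (27.8127, 0) (30.9876, 9.8764)]  |A|=842.9324
7. canonical 5-gon: [(17.5278, 37.6467) (0, 23.8311) (0, 0) (27.8127, 0) (30.9876, 9.8764)]
8. shoelace: 842.9324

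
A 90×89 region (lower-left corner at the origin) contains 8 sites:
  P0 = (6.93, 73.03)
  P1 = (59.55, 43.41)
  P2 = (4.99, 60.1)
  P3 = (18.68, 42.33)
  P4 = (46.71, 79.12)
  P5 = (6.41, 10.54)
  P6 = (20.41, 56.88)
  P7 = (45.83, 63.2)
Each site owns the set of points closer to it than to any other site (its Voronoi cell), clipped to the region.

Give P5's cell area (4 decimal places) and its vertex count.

Area of P5's cell: 1017.8018 (4 vertices)

1. box [0,90]×[0,89]: [(0, 0) (90, 0) (90, 89) (0, 89)]
2. ⊥bis P5·P0 via (6.67,41.785): [(0, 41.8405) (0, 0) (90, 0) (90, 41.0916)]  |A|=3731.9439
3. ⊥bis P5·P1 via (32.98,26.975): [(23.9079, 41.6416) (0, 41.8405) (0, 0) (49.6655, 0)]  |A|=1534.2346
4. ⊥bis P5·P2 via (5.7,35.32): [(27.433, 35.9427) (0, 35.1567) (0, 0) (49.6655, 0)]  |A|=1374.7827
5. ⊥bis P5·P3 via (12.545,26.435): [(39.8276, 15.9047) (0, 31.277) (0, 0) (49.6655, 0)]  |A|=1017.8018
6. ⊥bis P5·P4 via (26.56,44.83): [(39.8276, 15.9047) (0, 31.277) (0, 0) (49.6655, 0)]  |A|=1017.8018
7. ⊥bis P5·P6 via (13.41,33.71): [(39.8276, 15.9047) (0, 31.277) (0, 0) (49.6655, 0)]  |A|=1017.8018
8. ⊥bis P5·P7 via (26.12,36.87): [(39.8276, 15.9047) (0, 31.277) (0, 0) (49.6655, 0)]  |A|=1017.8018
9. canonical 4-gon: [(39.8276, 15.9047) (0, 31.277) (0, 0) (49.6655, 0)]
10. shoelace: 1017.8018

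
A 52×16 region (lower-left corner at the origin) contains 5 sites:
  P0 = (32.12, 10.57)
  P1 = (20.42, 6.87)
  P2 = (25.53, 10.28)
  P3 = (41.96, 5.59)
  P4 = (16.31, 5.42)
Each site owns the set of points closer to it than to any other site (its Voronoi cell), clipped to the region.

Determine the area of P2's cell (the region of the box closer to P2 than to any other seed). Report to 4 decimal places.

1. box [0,52]×[0,16]: [(0, 0) (52, 0) (52, 16) (0, 16)]
2. ⊥bis P2·P0 via (28.825,10.425): [(0, 0) (29.2838, 0) (28.5797, 16) (0, 16)]  |A|=462.9074
3. ⊥bis P2·P1 via (22.975,8.575): [(28.6973, 0) (29.2838, 0) (28.5797, 16) (18.0202, 16)]  |A|=89.1681
4. ⊥bis P2·P3 via (33.745,7.935): [(28.6973, 0) (29.2838, 0) (28.5797, 16) (18.0202, 16)]  |A|=89.1681
5. ⊥bis P2·P4 via (20.92,7.85): [(28.6973, 0) (29.2838, 0) (28.5797, 16) (18.0202, 16)]  |A|=89.1681
6. canonical 4-gon: [(28.6973, 0) (29.2838, 0) (28.5797, 16) (18.0202, 16)]
7. shoelace: 89.1681

Area of P2's cell: 89.1681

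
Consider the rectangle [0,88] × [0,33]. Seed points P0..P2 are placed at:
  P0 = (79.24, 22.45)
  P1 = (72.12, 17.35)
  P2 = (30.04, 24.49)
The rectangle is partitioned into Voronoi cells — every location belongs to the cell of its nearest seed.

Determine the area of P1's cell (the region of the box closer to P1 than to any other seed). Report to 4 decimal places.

1. box [0,88]×[0,33]: [(0, 0) (88, 0) (88, 33) (0, 33)]
2. ⊥bis P1·P0 via (75.68,19.9): [(0, 0) (88, 0) (88, 2.7003) (66.2966, 33) (0, 33)]  |A|=2575.1965
3. ⊥bis P1·P2 via (51.08,20.92): [(47.5304, 0) (88, 0) (88, 2.7003) (66.2966, 33) (53.1297, 33)]  |A|=914.3055
4. canonical 5-gon: [(47.5304, 0) (88, 0) (88, 2.7003) (66.2966, 33) (53.1297, 33)]
5. shoelace: 914.3055

Area of P1's cell: 914.3055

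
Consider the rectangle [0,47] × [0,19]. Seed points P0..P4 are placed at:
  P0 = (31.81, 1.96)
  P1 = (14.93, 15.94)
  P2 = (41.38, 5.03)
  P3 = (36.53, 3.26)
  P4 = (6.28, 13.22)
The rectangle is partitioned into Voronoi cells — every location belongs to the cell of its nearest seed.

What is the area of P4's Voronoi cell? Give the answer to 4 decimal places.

1. box [0,47]×[0,19]: [(0, 0) (47, 0) (47, 19) (0, 19)]
2. ⊥bis P4·P0 via (19.045,7.59): [(0, 0) (15.6974, 0) (24.0774, 19) (0, 19)]  |A|=377.8607
3. ⊥bis P4·P1 via (10.605,14.58): [(0, 0) (15.1897, 0) (9.2151, 19) (0, 19)]  |A|=231.8458
4. ⊥bis P4·P2 via (23.83,9.125): [(0, 0) (15.1897, 0) (9.2151, 19) (0, 19)]  |A|=231.8458
5. ⊥bis P4·P3 via (21.405,8.24): [(0, 0) (15.1897, 0) (9.2151, 19) (0, 19)]  |A|=231.8458
6. canonical 4-gon: [(0, 0) (15.1897, 0) (9.2151, 19) (0, 19)]
7. shoelace: 231.8458

Area of P4's cell: 231.8458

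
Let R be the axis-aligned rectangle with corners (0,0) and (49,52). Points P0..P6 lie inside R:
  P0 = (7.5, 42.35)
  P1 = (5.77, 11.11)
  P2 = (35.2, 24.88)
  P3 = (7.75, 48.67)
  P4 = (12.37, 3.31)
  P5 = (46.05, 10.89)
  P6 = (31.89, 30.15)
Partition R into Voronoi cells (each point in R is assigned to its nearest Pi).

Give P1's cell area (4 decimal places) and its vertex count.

Area of P1's cell: 353.4922 (6 vertices)

1. box [0,49]×[0,52]: [(0, 0) (49, 0) (49, 52) (0, 52)]
2. ⊥bis P1·P0 via (6.635,26.73): [(0, 27.0974) (0, 0) (49, 0) (49, 24.3839)]  |A|=1261.2932
3. ⊥bis P1·P2 via (20.485,17.995): [(16.6577, 26.175) (0, 27.0974) (0, 0) (28.9047, 0)]  |A|=603.9796
4. ⊥bis P1·P3 via (6.76,29.89): [(16.6577, 26.175) (0, 27.0974) (0, 0) (28.9047, 0)]  |A|=603.9796
5. ⊥bis P1·P4 via (9.07,7.21): [(20.8625, 17.1882) (16.6577, 26.175) (0, 27.0974) (0, 0) (0.5491, 0)]  |A|=360.2882
6. ⊥bis P1·P5 via (25.91,11): [(20.8625, 17.1882) (16.6577, 26.175) (0, 27.0974) (0, 0) (0.5491, 0)]  |A|=360.2882
7. ⊥bis P1·P6 via (18.83,20.63): [(20.8625, 17.1882) (20.0087, 19.0131) (14.7094, 26.2829) (0, 27.0974) (0, 0) (0.5491, 0)]  |A|=353.4922
8. canonical 6-gon: [(20.8625, 17.1882) (20.0087, 19.0131) (14.7094, 26.2829) (0, 27.0974) (0, 0) (0.5491, 0)]
9. shoelace: 353.4922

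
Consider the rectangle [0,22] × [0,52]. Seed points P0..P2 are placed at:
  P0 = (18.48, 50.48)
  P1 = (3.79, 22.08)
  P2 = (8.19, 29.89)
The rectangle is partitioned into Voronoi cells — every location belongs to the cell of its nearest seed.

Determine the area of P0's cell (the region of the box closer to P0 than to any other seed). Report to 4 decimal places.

1. box [0,22]×[0,52]: [(0, 0) (22, 0) (22, 52) (0, 52)]
2. ⊥bis P0·P1 via (11.135,36.28): [(0, 42.0396) (22, 30.66) (22, 52) (0, 52)]  |A|=344.3038
3. ⊥bis P0·P2 via (13.335,40.185): [(0, 46.8493) (22, 35.8546) (22, 52) (0, 52)]  |A|=234.2575
4. canonical 4-gon: [(0, 46.8493) (22, 35.8546) (22, 52) (0, 52)]
5. shoelace: 234.2575

Area of P0's cell: 234.2575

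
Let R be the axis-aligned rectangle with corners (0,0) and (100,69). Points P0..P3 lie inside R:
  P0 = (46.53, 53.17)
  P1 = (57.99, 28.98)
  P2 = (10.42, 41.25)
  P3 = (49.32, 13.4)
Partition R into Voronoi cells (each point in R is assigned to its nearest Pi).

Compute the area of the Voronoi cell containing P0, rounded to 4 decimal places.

1. box [0,100]×[0,69]: [(0, 0) (100, 0) (100, 69) (0, 69)]
2. ⊥bis P0·P1 via (52.26,41.075): [(0, 16.3169) (100, 63.6918) (100, 69) (0, 69)]  |A|=2899.5674
3. ⊥bis P0·P2 via (28.475,47.21): [(33.4429, 32.1604) (100, 63.6918) (100, 69) (21.2821, 69)]  |A|=1626.6173
4. ⊥bis P0·P3 via (47.925,33.285): [(33.4079, 32.2666) (33.712, 32.2879) (100, 63.6918) (100, 69) (21.2821, 69)]  |A|=1626.6008
5. canonical 5-gon: [(33.4079, 32.2666) (33.712, 32.2879) (100, 63.6918) (100, 69) (21.2821, 69)]
6. shoelace: 1626.6008

Area of P0's cell: 1626.6008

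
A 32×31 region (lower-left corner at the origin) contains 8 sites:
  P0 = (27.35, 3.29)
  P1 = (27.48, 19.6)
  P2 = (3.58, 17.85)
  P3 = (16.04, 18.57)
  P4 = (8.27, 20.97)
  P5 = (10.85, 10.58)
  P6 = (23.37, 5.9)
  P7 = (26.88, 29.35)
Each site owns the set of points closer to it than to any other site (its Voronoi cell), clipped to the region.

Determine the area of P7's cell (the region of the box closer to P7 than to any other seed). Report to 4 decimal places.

Area of P7's cell: 93.4793

1. box [0,32]×[0,31]: [(0, 0) (32, 0) (32, 31) (0, 31)]
2. ⊥bis P7·P0 via (27.115,16.32): [(0, 15.831) (32, 16.4081) (32, 31) (0, 31)]  |A|=476.1748
3. ⊥bis P7·P1 via (27.18,24.475): [(0, 22.8024) (32, 24.7716) (32, 31) (0, 31)]  |A|=230.816
4. ⊥bis P7·P2 via (15.23,23.6): [(15.1631, 23.7355) (32, 24.7716) (32, 31) (11.5776, 31)]  |A|=126.6124
5. ⊥bis P7·P3 via (21.46,23.96): [(21.3073, 24.1136) (32, 24.7716) (32, 31) (14.459, 31)]  |A|=93.6966
6. ⊥bis P7·P4 via (17.575,25.16): [(15.3477, 30.1063) (21.3073, 24.1136) (32, 24.7716) (32, 31) (14.9453, 31)]  |A|=93.4793
7. ⊥bis P7·P5 via (18.865,19.965): [(15.3477, 30.1063) (21.3073, 24.1136) (32, 24.7716) (32, 31) (14.9453, 31)]  |A|=93.4793
8. ⊥bis P7·P6 via (25.125,17.625): [(15.3477, 30.1063) (21.3073, 24.1136) (32, 24.7716) (32, 31) (14.9453, 31)]  |A|=93.4793
9. canonical 5-gon: [(15.3477, 30.1063) (21.3073, 24.1136) (32, 24.7716) (32, 31) (14.9453, 31)]
10. shoelace: 93.4793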